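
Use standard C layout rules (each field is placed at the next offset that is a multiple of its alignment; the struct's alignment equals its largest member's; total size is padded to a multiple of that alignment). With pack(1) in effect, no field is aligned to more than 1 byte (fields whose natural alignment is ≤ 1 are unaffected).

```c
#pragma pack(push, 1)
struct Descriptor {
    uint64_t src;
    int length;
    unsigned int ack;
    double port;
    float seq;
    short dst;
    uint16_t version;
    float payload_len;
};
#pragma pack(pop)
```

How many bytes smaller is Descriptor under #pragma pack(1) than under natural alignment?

natural layout:
  src at 0 (size 8, align 8) → ends 8
  length at 8 (size 4, align 4) → ends 12
  ack at 12 (size 4, align 4) → ends 16
  port at 16 (size 8, align 8) → ends 24
  seq at 24 (size 4, align 4) → ends 28
  dst at 28 (size 2, align 2) → ends 30
  version at 30 (size 2, align 2) → ends 32
  payload_len at 32 (size 4, align 4) → ends 36
  tail pad 4 to reach multiple of 8
  total 40 bytes, alignment 8
packed(1) layout:
  src at 0 (size 8, align 1) → ends 8
  length at 8 (size 4, align 1) → ends 12
  ack at 12 (size 4, align 1) → ends 16
  port at 16 (size 8, align 1) → ends 24
  seq at 24 (size 4, align 1) → ends 28
  dst at 28 (size 2, align 1) → ends 30
  version at 30 (size 2, align 1) → ends 32
  payload_len at 32 (size 4, align 1) → ends 36
  total 36 bytes, alignment 1
40 − 36 = 4

4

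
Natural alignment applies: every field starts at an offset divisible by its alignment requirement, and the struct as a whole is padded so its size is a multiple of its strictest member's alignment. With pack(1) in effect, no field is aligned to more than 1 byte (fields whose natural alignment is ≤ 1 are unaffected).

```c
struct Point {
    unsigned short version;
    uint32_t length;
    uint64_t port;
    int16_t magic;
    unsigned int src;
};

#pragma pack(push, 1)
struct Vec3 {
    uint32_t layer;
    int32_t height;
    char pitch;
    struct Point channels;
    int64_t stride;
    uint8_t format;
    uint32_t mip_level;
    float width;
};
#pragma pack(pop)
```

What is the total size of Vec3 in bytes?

50

Point: @0: version [2B, align 2] → 2; +2 pad (align 4); @4: length [4B, align 4] → 8; @8: port [8B, align 8] → 16; @16: magic [2B, align 2] → 18; +2 pad (align 4); @20: src [4B, align 4] → 24; size 24, align 8
@0: layer [4B, align 1] → 4
@4: height [4B, align 1] → 8
@8: pitch [1B, align 1] → 9
@9: channels [24B, align 1] → 33
@33: stride [8B, align 1] → 41
@41: format [1B, align 1] → 42
@42: mip_level [4B, align 1] → 46
@46: width [4B, align 1] → 50
size 50, align 1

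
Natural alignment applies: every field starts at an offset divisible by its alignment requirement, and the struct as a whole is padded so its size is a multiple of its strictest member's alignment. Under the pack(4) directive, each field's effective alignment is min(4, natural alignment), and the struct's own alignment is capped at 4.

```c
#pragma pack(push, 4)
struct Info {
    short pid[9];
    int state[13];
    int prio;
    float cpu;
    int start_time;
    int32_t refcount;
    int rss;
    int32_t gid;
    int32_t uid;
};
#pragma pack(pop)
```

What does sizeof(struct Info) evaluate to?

@0: pid [18B, align 2] → 18
+2 pad (align 4)
@20: state [52B, align 4] → 72
@72: prio [4B, align 4] → 76
@76: cpu [4B, align 4] → 80
@80: start_time [4B, align 4] → 84
@84: refcount [4B, align 4] → 88
@88: rss [4B, align 4] → 92
@92: gid [4B, align 4] → 96
@96: uid [4B, align 4] → 100
size 100, align 4

100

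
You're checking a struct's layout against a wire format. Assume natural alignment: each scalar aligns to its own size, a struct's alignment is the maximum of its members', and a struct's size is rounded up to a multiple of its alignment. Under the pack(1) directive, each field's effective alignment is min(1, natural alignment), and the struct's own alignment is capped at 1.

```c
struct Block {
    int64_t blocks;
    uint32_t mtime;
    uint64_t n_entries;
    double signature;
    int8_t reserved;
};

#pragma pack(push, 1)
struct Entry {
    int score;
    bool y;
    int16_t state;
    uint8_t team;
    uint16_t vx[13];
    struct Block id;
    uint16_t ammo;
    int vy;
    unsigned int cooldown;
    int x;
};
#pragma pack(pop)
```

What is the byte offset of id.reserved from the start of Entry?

66

Block: @0: blocks [8B, align 8] → 8; @8: mtime [4B, align 4] → 12; +4 pad (align 8); @16: n_entries [8B, align 8] → 24; @24: signature [8B, align 8] → 32; @32: reserved [1B, align 1] → 33; +7 tail pad (align 8); size 40, align 8
@0: score [4B, align 1] → 4
@4: y [1B, align 1] → 5
@5: state [2B, align 1] → 7
@7: team [1B, align 1] → 8
@8: vx [26B, align 1] → 34
@34: id [40B, align 1] → 74
within Block: reserved at 32
34 + 32 = 66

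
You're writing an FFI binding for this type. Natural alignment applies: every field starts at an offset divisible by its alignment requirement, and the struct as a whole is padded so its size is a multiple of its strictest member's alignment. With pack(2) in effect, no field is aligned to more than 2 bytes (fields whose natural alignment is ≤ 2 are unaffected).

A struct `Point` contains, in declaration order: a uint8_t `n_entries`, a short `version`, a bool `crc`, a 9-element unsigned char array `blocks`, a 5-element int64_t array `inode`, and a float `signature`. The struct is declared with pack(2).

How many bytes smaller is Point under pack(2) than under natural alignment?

6

natural layout:
  @0: n_entries [1B, align 1] → 1
  +1 pad (align 2)
  @2: version [2B, align 2] → 4
  @4: crc [1B, align 1] → 5
  @5: blocks [9B, align 1] → 14
  +2 pad (align 8)
  @16: inode [40B, align 8] → 56
  @56: signature [4B, align 4] → 60
  +4 tail pad (align 8)
  size 64, align 8
packed(2) layout:
  @0: n_entries [1B, align 1] → 1
  +1 pad (align 2)
  @2: version [2B, align 2] → 4
  @4: crc [1B, align 1] → 5
  @5: blocks [9B, align 1] → 14
  @14: inode [40B, align 2] → 54
  @54: signature [4B, align 2] → 58
  size 58, align 2
64 − 58 = 6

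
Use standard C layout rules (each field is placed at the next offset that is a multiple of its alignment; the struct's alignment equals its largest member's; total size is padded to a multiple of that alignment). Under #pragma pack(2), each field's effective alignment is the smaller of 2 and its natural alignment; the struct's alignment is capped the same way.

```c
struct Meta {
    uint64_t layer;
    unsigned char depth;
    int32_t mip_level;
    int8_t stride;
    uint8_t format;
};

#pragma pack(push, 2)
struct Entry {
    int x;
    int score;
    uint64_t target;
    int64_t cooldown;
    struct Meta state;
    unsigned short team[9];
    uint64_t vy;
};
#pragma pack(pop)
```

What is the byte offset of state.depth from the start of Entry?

32

Meta: 0..8  layer  (8B, 8-aligned); 8..9  depth  (1B, 1-aligned); 9..12  -- padding (3B); 12..16  mip_level  (4B, 4-aligned); 16..17  stride  (1B, 1-aligned); 17..18  format  (1B, 1-aligned); 18..24  -- tail padding (6B); sizeof = 24, alignof = 8
0..4  x  (4B, 2-aligned)
4..8  score  (4B, 2-aligned)
8..16  target  (8B, 2-aligned)
16..24  cooldown  (8B, 2-aligned)
24..48  state  (24B, 2-aligned)
within Meta: depth at 8
24 + 8 = 32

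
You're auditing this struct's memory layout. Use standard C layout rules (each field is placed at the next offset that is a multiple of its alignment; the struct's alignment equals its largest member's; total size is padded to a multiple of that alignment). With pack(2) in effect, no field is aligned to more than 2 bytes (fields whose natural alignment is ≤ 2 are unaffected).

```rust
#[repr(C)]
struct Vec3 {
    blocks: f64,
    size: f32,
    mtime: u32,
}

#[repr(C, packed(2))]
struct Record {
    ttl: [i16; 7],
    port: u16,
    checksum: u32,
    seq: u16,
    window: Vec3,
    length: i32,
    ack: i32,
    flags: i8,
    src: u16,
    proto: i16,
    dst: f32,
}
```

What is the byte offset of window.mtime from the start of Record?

Vec3: blocks at 0 (size 8, align 8) → ends 8; size at 8 (size 4, align 4) → ends 12; mtime at 12 (size 4, align 4) → ends 16; total 16 bytes, alignment 8
ttl at 0 (size 14, align 2) → ends 14
port at 14 (size 2, align 2) → ends 16
checksum at 16 (size 4, align 2) → ends 20
seq at 20 (size 2, align 2) → ends 22
window at 22 (size 16, align 2) → ends 38
within Vec3: mtime at 12
22 + 12 = 34

34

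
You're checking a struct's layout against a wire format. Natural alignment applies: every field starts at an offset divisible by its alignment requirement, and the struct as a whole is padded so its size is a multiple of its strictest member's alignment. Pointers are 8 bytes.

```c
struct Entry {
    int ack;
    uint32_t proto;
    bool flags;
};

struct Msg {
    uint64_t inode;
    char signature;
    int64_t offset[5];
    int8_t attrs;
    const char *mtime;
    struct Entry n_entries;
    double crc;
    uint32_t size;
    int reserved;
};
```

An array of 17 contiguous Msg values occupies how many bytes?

Entry: @0: ack [4B, align 4] → 4; @4: proto [4B, align 4] → 8; @8: flags [1B, align 1] → 9; +3 tail pad (align 4); size 12, align 4
@0: inode [8B, align 8] → 8
@8: signature [1B, align 1] → 9
+7 pad (align 8)
@16: offset [40B, align 8] → 56
@56: attrs [1B, align 1] → 57
+7 pad (align 8)
@64: mtime [8B, align 8] → 72
@72: n_entries [12B, align 4] → 84
+4 pad (align 8)
@88: crc [8B, align 8] → 96
@96: size [4B, align 4] → 100
@100: reserved [4B, align 4] → 104
size 104, align 8
array of 17: 17 × 104 = 1768

1768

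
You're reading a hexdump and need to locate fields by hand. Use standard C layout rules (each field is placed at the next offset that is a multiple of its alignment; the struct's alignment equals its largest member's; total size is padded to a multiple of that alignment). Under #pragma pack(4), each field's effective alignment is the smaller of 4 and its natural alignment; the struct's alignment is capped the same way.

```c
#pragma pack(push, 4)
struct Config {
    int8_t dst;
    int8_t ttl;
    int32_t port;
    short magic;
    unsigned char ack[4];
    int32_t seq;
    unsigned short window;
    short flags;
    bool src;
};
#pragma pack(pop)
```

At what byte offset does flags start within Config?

0..1  dst  (1B, 1-aligned)
1..2  ttl  (1B, 1-aligned)
2..4  -- padding (2B)
4..8  port  (4B, 4-aligned)
8..10  magic  (2B, 2-aligned)
10..14  ack  (4B, 1-aligned)
14..16  -- padding (2B)
16..20  seq  (4B, 4-aligned)
20..22  window  (2B, 2-aligned)
22..24  flags  (2B, 2-aligned)

22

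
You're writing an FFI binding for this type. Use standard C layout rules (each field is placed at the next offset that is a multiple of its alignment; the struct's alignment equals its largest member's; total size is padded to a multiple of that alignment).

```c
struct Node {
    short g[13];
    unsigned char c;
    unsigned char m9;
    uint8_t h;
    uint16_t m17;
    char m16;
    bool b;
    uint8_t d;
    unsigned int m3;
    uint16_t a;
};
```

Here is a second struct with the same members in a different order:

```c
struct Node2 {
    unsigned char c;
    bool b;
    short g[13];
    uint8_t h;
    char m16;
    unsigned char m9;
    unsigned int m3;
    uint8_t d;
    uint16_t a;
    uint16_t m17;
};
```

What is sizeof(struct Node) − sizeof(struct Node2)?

0

0..26  g  (26B, 2-aligned)
26..27  c  (1B, 1-aligned)
27..28  m9  (1B, 1-aligned)
28..29  h  (1B, 1-aligned)
29..30  -- padding (1B)
30..32  m17  (2B, 2-aligned)
32..33  m16  (1B, 1-aligned)
33..34  b  (1B, 1-aligned)
34..35  d  (1B, 1-aligned)
35..36  -- padding (1B)
36..40  m3  (4B, 4-aligned)
40..42  a  (2B, 2-aligned)
42..44  -- tail padding (2B)
sizeof = 44, alignof = 4
— Node2 —
0..1  c  (1B, 1-aligned)
1..2  b  (1B, 1-aligned)
2..28  g  (26B, 2-aligned)
28..29  h  (1B, 1-aligned)
29..30  m16  (1B, 1-aligned)
30..31  m9  (1B, 1-aligned)
31..32  -- padding (1B)
32..36  m3  (4B, 4-aligned)
36..37  d  (1B, 1-aligned)
37..38  -- padding (1B)
38..40  a  (2B, 2-aligned)
40..42  m17  (2B, 2-aligned)
42..44  -- tail padding (2B)
sizeof = 44, alignof = 4
44 − 44 = 0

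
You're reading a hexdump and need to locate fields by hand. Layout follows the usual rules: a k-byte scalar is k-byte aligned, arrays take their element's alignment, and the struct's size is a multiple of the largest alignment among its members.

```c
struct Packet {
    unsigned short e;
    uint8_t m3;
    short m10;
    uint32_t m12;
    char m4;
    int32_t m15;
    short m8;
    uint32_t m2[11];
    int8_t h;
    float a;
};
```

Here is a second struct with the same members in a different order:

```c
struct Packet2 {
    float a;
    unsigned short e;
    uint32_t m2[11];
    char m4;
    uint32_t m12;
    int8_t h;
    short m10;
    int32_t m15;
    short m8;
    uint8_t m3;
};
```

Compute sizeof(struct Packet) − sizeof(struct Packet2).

@0: e [2B, align 2] → 2
@2: m3 [1B, align 1] → 3
+1 pad (align 2)
@4: m10 [2B, align 2] → 6
+2 pad (align 4)
@8: m12 [4B, align 4] → 12
@12: m4 [1B, align 1] → 13
+3 pad (align 4)
@16: m15 [4B, align 4] → 20
@20: m8 [2B, align 2] → 22
+2 pad (align 4)
@24: m2 [44B, align 4] → 68
@68: h [1B, align 1] → 69
+3 pad (align 4)
@72: a [4B, align 4] → 76
size 76, align 4
— Packet2 —
@0: a [4B, align 4] → 4
@4: e [2B, align 2] → 6
+2 pad (align 4)
@8: m2 [44B, align 4] → 52
@52: m4 [1B, align 1] → 53
+3 pad (align 4)
@56: m12 [4B, align 4] → 60
@60: h [1B, align 1] → 61
+1 pad (align 2)
@62: m10 [2B, align 2] → 64
@64: m15 [4B, align 4] → 68
@68: m8 [2B, align 2] → 70
@70: m3 [1B, align 1] → 71
+1 tail pad (align 4)
size 72, align 4
76 − 72 = 4

4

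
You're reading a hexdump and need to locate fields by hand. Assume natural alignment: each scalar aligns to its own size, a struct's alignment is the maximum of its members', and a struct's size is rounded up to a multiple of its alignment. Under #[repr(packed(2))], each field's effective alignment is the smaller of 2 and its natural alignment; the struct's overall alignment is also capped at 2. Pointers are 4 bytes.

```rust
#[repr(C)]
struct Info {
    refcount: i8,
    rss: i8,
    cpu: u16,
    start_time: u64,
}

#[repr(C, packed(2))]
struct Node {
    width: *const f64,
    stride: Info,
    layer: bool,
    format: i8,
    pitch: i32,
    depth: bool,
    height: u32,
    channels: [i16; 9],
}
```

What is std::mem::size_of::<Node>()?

50 bytes

Info: @0: refcount [1B, align 1] → 1; @1: rss [1B, align 1] → 2; @2: cpu [2B, align 2] → 4; +4 pad (align 8); @8: start_time [8B, align 8] → 16; size 16, align 8
@0: width [4B, align 2] → 4
@4: stride [16B, align 2] → 20
@20: layer [1B, align 1] → 21
@21: format [1B, align 1] → 22
@22: pitch [4B, align 2] → 26
@26: depth [1B, align 1] → 27
+1 pad (align 2)
@28: height [4B, align 2] → 32
@32: channels [18B, align 2] → 50
size 50, align 2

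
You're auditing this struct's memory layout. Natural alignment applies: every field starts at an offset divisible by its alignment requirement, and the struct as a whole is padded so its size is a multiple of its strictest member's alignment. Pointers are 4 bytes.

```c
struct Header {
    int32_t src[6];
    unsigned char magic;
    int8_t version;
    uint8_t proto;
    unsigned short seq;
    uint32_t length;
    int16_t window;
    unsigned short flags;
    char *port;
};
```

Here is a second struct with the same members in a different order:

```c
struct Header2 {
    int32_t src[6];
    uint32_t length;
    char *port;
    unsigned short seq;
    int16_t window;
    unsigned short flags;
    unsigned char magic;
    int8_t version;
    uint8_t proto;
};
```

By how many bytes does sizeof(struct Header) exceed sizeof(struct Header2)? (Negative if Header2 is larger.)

0

src at 0 (size 24, align 4) → ends 24
magic at 24 (size 1, align 1) → ends 25
version at 25 (size 1, align 1) → ends 26
proto at 26 (size 1, align 1) → ends 27
pad 1 to align 2 for seq
seq at 28 (size 2, align 2) → ends 30
pad 2 to align 4 for length
length at 32 (size 4, align 4) → ends 36
window at 36 (size 2, align 2) → ends 38
flags at 38 (size 2, align 2) → ends 40
port at 40 (size 4, align 4) → ends 44
total 44 bytes, alignment 4
— Header2 —
src at 0 (size 24, align 4) → ends 24
length at 24 (size 4, align 4) → ends 28
port at 28 (size 4, align 4) → ends 32
seq at 32 (size 2, align 2) → ends 34
window at 34 (size 2, align 2) → ends 36
flags at 36 (size 2, align 2) → ends 38
magic at 38 (size 1, align 1) → ends 39
version at 39 (size 1, align 1) → ends 40
proto at 40 (size 1, align 1) → ends 41
tail pad 3 to reach multiple of 4
total 44 bytes, alignment 4
44 − 44 = 0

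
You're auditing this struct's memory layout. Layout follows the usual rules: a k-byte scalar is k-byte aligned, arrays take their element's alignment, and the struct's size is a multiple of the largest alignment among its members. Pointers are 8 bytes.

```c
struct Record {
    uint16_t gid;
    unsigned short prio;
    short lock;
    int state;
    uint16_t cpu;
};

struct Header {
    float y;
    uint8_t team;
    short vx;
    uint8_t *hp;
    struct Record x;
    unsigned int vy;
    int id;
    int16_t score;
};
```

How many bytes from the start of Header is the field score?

40

Record: 0..2  gid  (2B, 2-aligned); 2..4  prio  (2B, 2-aligned); 4..6  lock  (2B, 2-aligned); 6..8  -- padding (2B); 8..12  state  (4B, 4-aligned); 12..14  cpu  (2B, 2-aligned); 14..16  -- tail padding (2B); sizeof = 16, alignof = 4
0..4  y  (4B, 4-aligned)
4..5  team  (1B, 1-aligned)
5..6  -- padding (1B)
6..8  vx  (2B, 2-aligned)
8..16  hp  (8B, 8-aligned)
16..32  x  (16B, 4-aligned)
32..36  vy  (4B, 4-aligned)
36..40  id  (4B, 4-aligned)
40..42  score  (2B, 2-aligned)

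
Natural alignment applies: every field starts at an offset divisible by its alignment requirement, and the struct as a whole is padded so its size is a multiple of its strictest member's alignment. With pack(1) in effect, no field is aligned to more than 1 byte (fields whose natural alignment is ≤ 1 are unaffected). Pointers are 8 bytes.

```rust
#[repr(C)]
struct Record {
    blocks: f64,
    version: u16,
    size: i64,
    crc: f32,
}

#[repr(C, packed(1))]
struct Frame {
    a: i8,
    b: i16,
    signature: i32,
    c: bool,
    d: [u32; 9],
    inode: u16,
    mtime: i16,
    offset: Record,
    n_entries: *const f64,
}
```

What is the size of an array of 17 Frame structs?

Record: 0..8  blocks  (8B, 8-aligned); 8..10  version  (2B, 2-aligned); 10..16  -- padding (6B); 16..24  size  (8B, 8-aligned); 24..28  crc  (4B, 4-aligned); 28..32  -- tail padding (4B); sizeof = 32, alignof = 8
0..1  a  (1B, 1-aligned)
1..3  b  (2B, 1-aligned)
3..7  signature  (4B, 1-aligned)
7..8  c  (1B, 1-aligned)
8..44  d  (36B, 1-aligned)
44..46  inode  (2B, 1-aligned)
46..48  mtime  (2B, 1-aligned)
48..80  offset  (32B, 1-aligned)
80..88  n_entries  (8B, 1-aligned)
sizeof = 88, alignof = 1
array of 17: 17 × 88 = 1496

1496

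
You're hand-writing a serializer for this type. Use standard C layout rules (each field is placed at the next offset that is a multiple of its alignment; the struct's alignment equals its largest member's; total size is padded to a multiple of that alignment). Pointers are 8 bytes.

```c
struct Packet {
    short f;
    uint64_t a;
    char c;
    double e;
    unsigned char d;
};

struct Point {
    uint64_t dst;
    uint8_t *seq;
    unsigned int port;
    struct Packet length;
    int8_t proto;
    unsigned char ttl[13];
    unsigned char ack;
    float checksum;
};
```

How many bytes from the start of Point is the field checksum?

Packet: f at 0 (size 2, align 2) → ends 2; pad 6 to align 8 for a; a at 8 (size 8, align 8) → ends 16; c at 16 (size 1, align 1) → ends 17; pad 7 to align 8 for e; e at 24 (size 8, align 8) → ends 32; d at 32 (size 1, align 1) → ends 33; tail pad 7 to reach multiple of 8; total 40 bytes, alignment 8
dst at 0 (size 8, align 8) → ends 8
seq at 8 (size 8, align 8) → ends 16
port at 16 (size 4, align 4) → ends 20
pad 4 to align 8 for length
length at 24 (size 40, align 8) → ends 64
proto at 64 (size 1, align 1) → ends 65
ttl at 65 (size 13, align 1) → ends 78
ack at 78 (size 1, align 1) → ends 79
pad 1 to align 4 for checksum
checksum at 80 (size 4, align 4) → ends 84

80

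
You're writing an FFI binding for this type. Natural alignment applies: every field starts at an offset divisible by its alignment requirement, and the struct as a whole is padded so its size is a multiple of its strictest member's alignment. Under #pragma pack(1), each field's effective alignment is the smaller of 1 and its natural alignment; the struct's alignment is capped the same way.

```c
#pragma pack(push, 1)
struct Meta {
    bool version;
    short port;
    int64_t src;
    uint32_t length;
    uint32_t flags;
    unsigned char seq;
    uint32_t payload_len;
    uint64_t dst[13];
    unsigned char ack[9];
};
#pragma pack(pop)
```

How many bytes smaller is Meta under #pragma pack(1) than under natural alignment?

15

natural layout:
  0..1  version  (1B, 1-aligned)
  1..2  -- padding (1B)
  2..4  port  (2B, 2-aligned)
  4..8  -- padding (4B)
  8..16  src  (8B, 8-aligned)
  16..20  length  (4B, 4-aligned)
  20..24  flags  (4B, 4-aligned)
  24..25  seq  (1B, 1-aligned)
  25..28  -- padding (3B)
  28..32  payload_len  (4B, 4-aligned)
  32..136  dst  (104B, 8-aligned)
  136..145  ack  (9B, 1-aligned)
  145..152  -- tail padding (7B)
  sizeof = 152, alignof = 8
packed(1) layout:
  0..1  version  (1B, 1-aligned)
  1..3  port  (2B, 1-aligned)
  3..11  src  (8B, 1-aligned)
  11..15  length  (4B, 1-aligned)
  15..19  flags  (4B, 1-aligned)
  19..20  seq  (1B, 1-aligned)
  20..24  payload_len  (4B, 1-aligned)
  24..128  dst  (104B, 1-aligned)
  128..137  ack  (9B, 1-aligned)
  sizeof = 137, alignof = 1
152 − 137 = 15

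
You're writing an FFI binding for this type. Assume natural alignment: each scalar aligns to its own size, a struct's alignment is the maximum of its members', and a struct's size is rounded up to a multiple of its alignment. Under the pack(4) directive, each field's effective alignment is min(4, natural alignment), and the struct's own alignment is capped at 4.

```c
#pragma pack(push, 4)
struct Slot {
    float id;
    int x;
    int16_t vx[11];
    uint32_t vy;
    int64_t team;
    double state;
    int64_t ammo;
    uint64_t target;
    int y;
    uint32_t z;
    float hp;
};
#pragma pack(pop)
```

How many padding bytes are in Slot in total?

id at 0 (size 4, align 4) → ends 4
x at 4 (size 4, align 4) → ends 8
vx at 8 (size 22, align 2) → ends 30
pad 2 to align 4 for vy
vy at 32 (size 4, align 4) → ends 36
team at 36 (size 8, align 4) → ends 44
state at 44 (size 8, align 4) → ends 52
ammo at 52 (size 8, align 4) → ends 60
target at 60 (size 8, align 4) → ends 68
y at 68 (size 4, align 4) → ends 72
z at 72 (size 4, align 4) → ends 76
hp at 76 (size 4, align 4) → ends 80
total 80 bytes, alignment 4
data bytes 78, size 80 → padding 2

2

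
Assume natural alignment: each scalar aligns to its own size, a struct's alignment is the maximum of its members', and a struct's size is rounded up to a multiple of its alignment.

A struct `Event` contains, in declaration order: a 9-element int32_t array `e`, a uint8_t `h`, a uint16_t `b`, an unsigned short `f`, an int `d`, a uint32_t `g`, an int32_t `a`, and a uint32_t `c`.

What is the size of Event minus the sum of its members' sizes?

e at 0 (size 36, align 4) → ends 36
h at 36 (size 1, align 1) → ends 37
pad 1 to align 2 for b
b at 38 (size 2, align 2) → ends 40
f at 40 (size 2, align 2) → ends 42
pad 2 to align 4 for d
d at 44 (size 4, align 4) → ends 48
g at 48 (size 4, align 4) → ends 52
a at 52 (size 4, align 4) → ends 56
c at 56 (size 4, align 4) → ends 60
total 60 bytes, alignment 4
data bytes 57, size 60 → padding 3

3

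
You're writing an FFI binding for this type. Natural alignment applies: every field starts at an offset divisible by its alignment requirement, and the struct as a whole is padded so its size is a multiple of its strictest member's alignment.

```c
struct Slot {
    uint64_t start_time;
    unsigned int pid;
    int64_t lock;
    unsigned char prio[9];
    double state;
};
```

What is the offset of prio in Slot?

start_time at 0 (size 8, align 8) → ends 8
pid at 8 (size 4, align 4) → ends 12
pad 4 to align 8 for lock
lock at 16 (size 8, align 8) → ends 24
prio at 24 (size 9, align 1) → ends 33

24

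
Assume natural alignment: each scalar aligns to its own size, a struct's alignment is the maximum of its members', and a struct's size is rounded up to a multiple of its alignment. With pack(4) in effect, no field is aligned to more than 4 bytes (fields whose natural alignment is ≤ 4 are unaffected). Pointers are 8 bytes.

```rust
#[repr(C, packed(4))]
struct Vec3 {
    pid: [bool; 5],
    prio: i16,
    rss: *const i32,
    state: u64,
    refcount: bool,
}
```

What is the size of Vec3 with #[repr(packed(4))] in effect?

pid at 0 (size 5, align 1) → ends 5
pad 1 to align 2 for prio
prio at 6 (size 2, align 2) → ends 8
rss at 8 (size 8, align 4) → ends 16
state at 16 (size 8, align 4) → ends 24
refcount at 24 (size 1, align 1) → ends 25
tail pad 3 to reach multiple of 4
total 28 bytes, alignment 4

28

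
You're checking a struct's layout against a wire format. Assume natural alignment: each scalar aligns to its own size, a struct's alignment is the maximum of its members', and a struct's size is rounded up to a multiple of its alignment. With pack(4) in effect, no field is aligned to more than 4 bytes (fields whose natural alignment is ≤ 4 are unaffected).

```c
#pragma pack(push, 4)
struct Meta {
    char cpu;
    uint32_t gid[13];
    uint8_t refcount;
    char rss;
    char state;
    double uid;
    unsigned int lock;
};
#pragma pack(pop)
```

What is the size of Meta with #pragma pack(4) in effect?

0..1  cpu  (1B, 1-aligned)
1..4  -- padding (3B)
4..56  gid  (52B, 4-aligned)
56..57  refcount  (1B, 1-aligned)
57..58  rss  (1B, 1-aligned)
58..59  state  (1B, 1-aligned)
59..60  -- padding (1B)
60..68  uid  (8B, 4-aligned)
68..72  lock  (4B, 4-aligned)
sizeof = 72, alignof = 4

72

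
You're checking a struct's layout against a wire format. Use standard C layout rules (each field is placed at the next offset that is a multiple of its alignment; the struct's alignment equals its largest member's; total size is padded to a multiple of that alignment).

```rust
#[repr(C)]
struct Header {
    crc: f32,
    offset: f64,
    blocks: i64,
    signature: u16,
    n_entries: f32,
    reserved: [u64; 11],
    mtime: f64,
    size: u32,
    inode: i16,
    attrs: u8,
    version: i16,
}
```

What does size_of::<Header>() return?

crc at 0 (size 4, align 4) → ends 4
pad 4 to align 8 for offset
offset at 8 (size 8, align 8) → ends 16
blocks at 16 (size 8, align 8) → ends 24
signature at 24 (size 2, align 2) → ends 26
pad 2 to align 4 for n_entries
n_entries at 28 (size 4, align 4) → ends 32
reserved at 32 (size 88, align 8) → ends 120
mtime at 120 (size 8, align 8) → ends 128
size at 128 (size 4, align 4) → ends 132
inode at 132 (size 2, align 2) → ends 134
attrs at 134 (size 1, align 1) → ends 135
pad 1 to align 2 for version
version at 136 (size 2, align 2) → ends 138
tail pad 6 to reach multiple of 8
total 144 bytes, alignment 8

144 bytes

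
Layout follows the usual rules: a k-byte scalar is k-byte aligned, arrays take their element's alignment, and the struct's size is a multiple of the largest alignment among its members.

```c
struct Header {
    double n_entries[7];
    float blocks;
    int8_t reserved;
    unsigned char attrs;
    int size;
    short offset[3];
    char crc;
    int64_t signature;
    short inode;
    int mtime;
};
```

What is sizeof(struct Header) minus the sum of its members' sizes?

9

n_entries at 0 (size 56, align 8) → ends 56
blocks at 56 (size 4, align 4) → ends 60
reserved at 60 (size 1, align 1) → ends 61
attrs at 61 (size 1, align 1) → ends 62
pad 2 to align 4 for size
size at 64 (size 4, align 4) → ends 68
offset at 68 (size 6, align 2) → ends 74
crc at 74 (size 1, align 1) → ends 75
pad 5 to align 8 for signature
signature at 80 (size 8, align 8) → ends 88
inode at 88 (size 2, align 2) → ends 90
pad 2 to align 4 for mtime
mtime at 92 (size 4, align 4) → ends 96
total 96 bytes, alignment 8
data bytes 87, size 96 → padding 9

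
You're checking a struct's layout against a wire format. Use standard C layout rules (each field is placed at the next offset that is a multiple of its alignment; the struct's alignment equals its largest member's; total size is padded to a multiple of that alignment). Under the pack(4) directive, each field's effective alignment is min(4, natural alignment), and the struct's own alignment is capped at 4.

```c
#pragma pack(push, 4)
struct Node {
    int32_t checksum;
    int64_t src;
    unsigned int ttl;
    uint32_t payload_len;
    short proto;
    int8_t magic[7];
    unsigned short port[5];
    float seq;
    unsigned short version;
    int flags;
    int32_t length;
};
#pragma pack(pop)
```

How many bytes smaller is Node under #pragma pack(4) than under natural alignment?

natural layout:
  checksum at 0 (size 4, align 4) → ends 4
  pad 4 to align 8 for src
  src at 8 (size 8, align 8) → ends 16
  ttl at 16 (size 4, align 4) → ends 20
  payload_len at 20 (size 4, align 4) → ends 24
  proto at 24 (size 2, align 2) → ends 26
  magic at 26 (size 7, align 1) → ends 33
  pad 1 to align 2 for port
  port at 34 (size 10, align 2) → ends 44
  seq at 44 (size 4, align 4) → ends 48
  version at 48 (size 2, align 2) → ends 50
  pad 2 to align 4 for flags
  flags at 52 (size 4, align 4) → ends 56
  length at 56 (size 4, align 4) → ends 60
  tail pad 4 to reach multiple of 8
  total 64 bytes, alignment 8
packed(4) layout:
  checksum at 0 (size 4, align 4) → ends 4
  src at 4 (size 8, align 4) → ends 12
  ttl at 12 (size 4, align 4) → ends 16
  payload_len at 16 (size 4, align 4) → ends 20
  proto at 20 (size 2, align 2) → ends 22
  magic at 22 (size 7, align 1) → ends 29
  pad 1 to align 2 for port
  port at 30 (size 10, align 2) → ends 40
  seq at 40 (size 4, align 4) → ends 44
  version at 44 (size 2, align 2) → ends 46
  pad 2 to align 4 for flags
  flags at 48 (size 4, align 4) → ends 52
  length at 52 (size 4, align 4) → ends 56
  total 56 bytes, alignment 4
64 − 56 = 8

8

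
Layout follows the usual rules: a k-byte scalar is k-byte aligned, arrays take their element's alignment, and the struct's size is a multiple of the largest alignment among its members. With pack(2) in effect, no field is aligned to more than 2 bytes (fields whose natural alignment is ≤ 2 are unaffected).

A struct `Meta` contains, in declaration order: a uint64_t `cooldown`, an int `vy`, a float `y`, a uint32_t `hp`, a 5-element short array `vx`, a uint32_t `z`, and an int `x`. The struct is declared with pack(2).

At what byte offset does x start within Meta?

0..8  cooldown  (8B, 2-aligned)
8..12  vy  (4B, 2-aligned)
12..16  y  (4B, 2-aligned)
16..20  hp  (4B, 2-aligned)
20..30  vx  (10B, 2-aligned)
30..34  z  (4B, 2-aligned)
34..38  x  (4B, 2-aligned)

34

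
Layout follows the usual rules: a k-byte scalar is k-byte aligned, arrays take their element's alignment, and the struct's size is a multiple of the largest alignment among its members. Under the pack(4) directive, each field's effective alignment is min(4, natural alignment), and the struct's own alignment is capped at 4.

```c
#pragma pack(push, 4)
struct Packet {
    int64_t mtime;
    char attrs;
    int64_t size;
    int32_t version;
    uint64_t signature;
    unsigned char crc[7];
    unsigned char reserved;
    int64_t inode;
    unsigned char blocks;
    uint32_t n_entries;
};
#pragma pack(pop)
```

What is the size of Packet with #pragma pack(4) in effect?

mtime at 0 (size 8, align 4) → ends 8
attrs at 8 (size 1, align 1) → ends 9
pad 3 to align 4 for size
size at 12 (size 8, align 4) → ends 20
version at 20 (size 4, align 4) → ends 24
signature at 24 (size 8, align 4) → ends 32
crc at 32 (size 7, align 1) → ends 39
reserved at 39 (size 1, align 1) → ends 40
inode at 40 (size 8, align 4) → ends 48
blocks at 48 (size 1, align 1) → ends 49
pad 3 to align 4 for n_entries
n_entries at 52 (size 4, align 4) → ends 56
total 56 bytes, alignment 4

56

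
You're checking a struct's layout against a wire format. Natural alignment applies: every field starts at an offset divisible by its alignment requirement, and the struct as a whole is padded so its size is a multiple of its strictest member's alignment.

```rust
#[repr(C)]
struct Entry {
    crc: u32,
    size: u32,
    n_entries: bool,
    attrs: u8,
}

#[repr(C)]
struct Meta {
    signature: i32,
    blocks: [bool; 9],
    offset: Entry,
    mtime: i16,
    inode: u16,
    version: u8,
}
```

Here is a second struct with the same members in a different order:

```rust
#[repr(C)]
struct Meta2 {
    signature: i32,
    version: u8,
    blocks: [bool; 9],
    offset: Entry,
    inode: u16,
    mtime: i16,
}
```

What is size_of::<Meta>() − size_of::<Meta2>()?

Entry: @0: crc [4B, align 4] → 4; @4: size [4B, align 4] → 8; @8: n_entries [1B, align 1] → 9; @9: attrs [1B, align 1] → 10; +2 tail pad (align 4); size 12, align 4
@0: signature [4B, align 4] → 4
@4: blocks [9B, align 1] → 13
+3 pad (align 4)
@16: offset [12B, align 4] → 28
@28: mtime [2B, align 2] → 30
@30: inode [2B, align 2] → 32
@32: version [1B, align 1] → 33
+3 tail pad (align 4)
size 36, align 4
— Meta2 —
@0: signature [4B, align 4] → 4
@4: version [1B, align 1] → 5
@5: blocks [9B, align 1] → 14
+2 pad (align 4)
@16: offset [12B, align 4] → 28
@28: inode [2B, align 2] → 30
@30: mtime [2B, align 2] → 32
size 32, align 4
36 − 32 = 4

4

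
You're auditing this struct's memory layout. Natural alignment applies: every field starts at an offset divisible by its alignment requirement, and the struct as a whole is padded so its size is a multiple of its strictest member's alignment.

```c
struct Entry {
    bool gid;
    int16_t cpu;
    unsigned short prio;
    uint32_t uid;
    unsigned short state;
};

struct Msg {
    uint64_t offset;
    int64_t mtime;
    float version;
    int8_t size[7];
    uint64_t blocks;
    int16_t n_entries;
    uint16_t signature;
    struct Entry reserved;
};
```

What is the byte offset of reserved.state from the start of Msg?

56

Entry: gid at 0 (size 1, align 1) → ends 1; pad 1 to align 2 for cpu; cpu at 2 (size 2, align 2) → ends 4; prio at 4 (size 2, align 2) → ends 6; pad 2 to align 4 for uid; uid at 8 (size 4, align 4) → ends 12; state at 12 (size 2, align 2) → ends 14; tail pad 2 to reach multiple of 4; total 16 bytes, alignment 4
offset at 0 (size 8, align 8) → ends 8
mtime at 8 (size 8, align 8) → ends 16
version at 16 (size 4, align 4) → ends 20
size at 20 (size 7, align 1) → ends 27
pad 5 to align 8 for blocks
blocks at 32 (size 8, align 8) → ends 40
n_entries at 40 (size 2, align 2) → ends 42
signature at 42 (size 2, align 2) → ends 44
reserved at 44 (size 16, align 4) → ends 60
within Entry: state at 12
44 + 12 = 56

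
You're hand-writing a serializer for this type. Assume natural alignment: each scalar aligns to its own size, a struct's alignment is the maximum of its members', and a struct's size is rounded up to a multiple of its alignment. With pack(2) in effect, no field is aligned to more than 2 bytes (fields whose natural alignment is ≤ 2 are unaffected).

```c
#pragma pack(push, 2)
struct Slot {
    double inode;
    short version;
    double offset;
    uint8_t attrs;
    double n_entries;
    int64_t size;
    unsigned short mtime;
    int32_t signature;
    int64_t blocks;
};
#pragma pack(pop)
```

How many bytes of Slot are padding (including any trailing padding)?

@0: inode [8B, align 2] → 8
@8: version [2B, align 2] → 10
@10: offset [8B, align 2] → 18
@18: attrs [1B, align 1] → 19
+1 pad (align 2)
@20: n_entries [8B, align 2] → 28
@28: size [8B, align 2] → 36
@36: mtime [2B, align 2] → 38
@38: signature [4B, align 2] → 42
@42: blocks [8B, align 2] → 50
size 50, align 2
data bytes 49, size 50 → padding 1

1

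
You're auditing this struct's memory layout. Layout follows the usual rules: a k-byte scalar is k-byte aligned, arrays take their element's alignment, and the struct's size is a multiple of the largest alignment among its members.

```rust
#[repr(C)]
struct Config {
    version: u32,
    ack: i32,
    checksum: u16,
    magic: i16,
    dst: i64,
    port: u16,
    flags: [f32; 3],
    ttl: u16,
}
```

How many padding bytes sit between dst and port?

0

0..4  version  (4B, 4-aligned)
4..8  ack  (4B, 4-aligned)
8..10  checksum  (2B, 2-aligned)
10..12  magic  (2B, 2-aligned)
12..16  -- padding (4B)
16..24  dst  (8B, 8-aligned)
24..26  port  (2B, 2-aligned)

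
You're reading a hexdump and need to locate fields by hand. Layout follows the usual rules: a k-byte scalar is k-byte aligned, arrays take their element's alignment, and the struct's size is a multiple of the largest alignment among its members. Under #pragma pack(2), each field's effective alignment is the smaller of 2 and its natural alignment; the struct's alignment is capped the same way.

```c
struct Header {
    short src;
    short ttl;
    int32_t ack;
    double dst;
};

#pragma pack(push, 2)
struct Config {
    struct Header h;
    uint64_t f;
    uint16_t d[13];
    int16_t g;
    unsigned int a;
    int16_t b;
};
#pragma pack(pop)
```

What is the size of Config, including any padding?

58

Header: 0..2  src  (2B, 2-aligned); 2..4  ttl  (2B, 2-aligned); 4..8  ack  (4B, 4-aligned); 8..16  dst  (8B, 8-aligned); sizeof = 16, alignof = 8
0..16  h  (16B, 2-aligned)
16..24  f  (8B, 2-aligned)
24..50  d  (26B, 2-aligned)
50..52  g  (2B, 2-aligned)
52..56  a  (4B, 2-aligned)
56..58  b  (2B, 2-aligned)
sizeof = 58, alignof = 2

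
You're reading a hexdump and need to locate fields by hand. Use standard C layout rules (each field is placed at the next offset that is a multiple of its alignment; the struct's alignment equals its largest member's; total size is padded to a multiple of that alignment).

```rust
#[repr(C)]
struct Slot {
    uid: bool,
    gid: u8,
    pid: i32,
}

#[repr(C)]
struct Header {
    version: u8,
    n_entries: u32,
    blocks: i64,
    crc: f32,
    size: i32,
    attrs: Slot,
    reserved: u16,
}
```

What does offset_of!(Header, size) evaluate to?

Slot: 0..1  uid  (1B, 1-aligned); 1..2  gid  (1B, 1-aligned); 2..4  -- padding (2B); 4..8  pid  (4B, 4-aligned); sizeof = 8, alignof = 4
0..1  version  (1B, 1-aligned)
1..4  -- padding (3B)
4..8  n_entries  (4B, 4-aligned)
8..16  blocks  (8B, 8-aligned)
16..20  crc  (4B, 4-aligned)
20..24  size  (4B, 4-aligned)

20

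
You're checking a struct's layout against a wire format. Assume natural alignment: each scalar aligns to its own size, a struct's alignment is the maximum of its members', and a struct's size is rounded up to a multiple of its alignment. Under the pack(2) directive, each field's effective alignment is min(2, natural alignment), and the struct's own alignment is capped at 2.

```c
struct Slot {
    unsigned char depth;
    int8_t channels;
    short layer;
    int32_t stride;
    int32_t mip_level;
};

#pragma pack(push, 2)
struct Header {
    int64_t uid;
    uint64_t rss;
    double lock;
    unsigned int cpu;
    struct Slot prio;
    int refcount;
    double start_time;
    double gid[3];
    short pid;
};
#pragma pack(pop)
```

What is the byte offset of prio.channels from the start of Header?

29

Slot: @0: depth [1B, align 1] → 1; @1: channels [1B, align 1] → 2; @2: layer [2B, align 2] → 4; @4: stride [4B, align 4] → 8; @8: mip_level [4B, align 4] → 12; size 12, align 4
@0: uid [8B, align 2] → 8
@8: rss [8B, align 2] → 16
@16: lock [8B, align 2] → 24
@24: cpu [4B, align 2] → 28
@28: prio [12B, align 2] → 40
within Slot: channels at 1
28 + 1 = 29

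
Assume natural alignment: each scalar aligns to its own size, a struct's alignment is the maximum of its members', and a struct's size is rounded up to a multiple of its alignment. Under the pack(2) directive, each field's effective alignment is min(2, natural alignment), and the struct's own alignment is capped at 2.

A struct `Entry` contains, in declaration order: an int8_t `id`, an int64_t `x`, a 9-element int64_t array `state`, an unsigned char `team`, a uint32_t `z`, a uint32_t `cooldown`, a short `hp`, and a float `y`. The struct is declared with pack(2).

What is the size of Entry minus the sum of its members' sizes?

id at 0 (size 1, align 1) → ends 1
pad 1 to align 2 for x
x at 2 (size 8, align 2) → ends 10
state at 10 (size 72, align 2) → ends 82
team at 82 (size 1, align 1) → ends 83
pad 1 to align 2 for z
z at 84 (size 4, align 2) → ends 88
cooldown at 88 (size 4, align 2) → ends 92
hp at 92 (size 2, align 2) → ends 94
y at 94 (size 4, align 2) → ends 98
total 98 bytes, alignment 2
data bytes 96, size 98 → padding 2

2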